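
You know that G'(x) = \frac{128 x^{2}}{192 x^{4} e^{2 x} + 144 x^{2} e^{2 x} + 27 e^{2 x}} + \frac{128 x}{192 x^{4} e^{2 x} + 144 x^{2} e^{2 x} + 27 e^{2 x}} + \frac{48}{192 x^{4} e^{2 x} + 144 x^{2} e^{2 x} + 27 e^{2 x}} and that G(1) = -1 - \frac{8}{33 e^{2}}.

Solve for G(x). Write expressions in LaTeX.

G(x) = -1 - \frac{4}{12 x^{2} e^{2 x} + \frac{9 e^{2 x}}{2}}

Recognize the product-rule pattern: G'(x) = u'v + uv' with u = - \frac{4}{3 \left(4 x^{2} + \frac{3}{2}\right)}, v = e^{- 2 x}, so integration by parts undoes it.
A general antiderivative is - \frac{4 e^{- 2 x}}{3 \left(4 x^{2} + \frac{3}{2}\right)} + C.
The condition gives C = -1 - \frac{8}{33 e^{2}} - (- \frac{8}{33 e^{2}}) = -1.
So G(x) = -1 - \frac{4}{12 x^{2} e^{2 x} + \frac{9 e^{2 x}}{2}}.
Check: d/dx[-1 - \frac{4}{12 x^{2} e^{2 x} + \frac{9 e^{2 x}}{2}}] = \frac{128 x^{2} + 128 x + 48}{192 x^{4} e^{2 x} + 144 x^{2} e^{2 x} + 27 e^{2 x}}, which equals G'(x).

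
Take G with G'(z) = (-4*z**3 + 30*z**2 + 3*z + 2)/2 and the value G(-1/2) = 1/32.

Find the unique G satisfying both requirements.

A candidate passes only if d/dz[G] lands on the given G'(z) exactly.
A general antiderivative is -z**4/2 + 5*z**3 + 3*z**2/4 + z + C.
The condition gives C = 1/32 - (-31/32) = 1.
So G(z) = -(2*z**4 - 20*z**3 - 3*z**2 - 4*z - 4)/4.
Check: d/dz[-(2*z**4 - 20*z**3 - 3*z**2 - 4*z - 4)/4] = -2*z**3 + 15*z**2 + 3*z/2 + 1, which equals G'(z).

G(z) = -(2*z**4 - 20*z**3 - 3*z**2 - 4*z - 4)/4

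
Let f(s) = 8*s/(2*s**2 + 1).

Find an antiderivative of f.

An antiderivative is F(s) = 2*log(s**2 + 1/2).

f matches the chain-rule pattern g'(h)*h' with inner function h(s) = s**2 + 1/2; substituting u = h(s) collapses the integral.
Check: d/ds[2*log(s**2 + 1/2)] = 8*s/(2*s**2 + 1) = f(s).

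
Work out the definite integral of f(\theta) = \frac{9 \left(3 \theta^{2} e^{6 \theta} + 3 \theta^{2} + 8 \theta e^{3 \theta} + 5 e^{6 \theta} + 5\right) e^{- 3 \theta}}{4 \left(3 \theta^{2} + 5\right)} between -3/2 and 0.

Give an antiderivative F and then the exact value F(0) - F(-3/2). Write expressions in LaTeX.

Since d/d\theta undoes antidifferentiation here, F'(\theta) = f(\theta) is required of F(\theta).
F(\theta) = \frac{3 e^{3 \theta}}{4} + 3 \log{\left(\theta^{2} + \frac{5}{3} \right)} - \frac{3 e^{- 3 \theta}}{4} is an antiderivative of f.
Check: d/d\theta[\frac{3 e^{3 \theta}}{4} + 3 \log{\left(\theta^{2} + \frac{5}{3} \right)} - \frac{3 e^{- 3 \theta}}{4}] = \frac{27 \theta^{2} e^{6 \theta} + 27 \theta^{2} + 72 \theta e^{3 \theta} + 45 e^{6 \theta} + 45}{12 \theta^{2} e^{3 \theta} + 20 e^{3 \theta}}, which equals f(\theta).
F(0) = 3 \log{\left(\frac{5}{3} \right)}; F(-3/2) = - \frac{3 e^{\frac{9}{2}}}{4} + \frac{3}{4 e^{\frac{9}{2}}} + 3 \log{\left(\frac{47}{12} \right)}.
Integral = F(0) - F(-3/2) = - 3 \log{\left(\frac{47}{12} \right)} - \frac{3}{4 e^{\frac{9}{2}}} + 3 \log{\left(\frac{5}{3} \right)} + \frac{3 e^{\frac{9}{2}}}{4}.

Antiderivative: F(\theta) = \frac{3 e^{3 \theta}}{4} + 3 \log{\left(\theta^{2} + \frac{5}{3} \right)} - \frac{3 e^{- 3 \theta}}{4}; value = - 3 \log{\left(\frac{47}{12} \right)} - \frac{3}{4 e^{\frac{9}{2}}} + 3 \log{\left(\frac{5}{3} \right)} + \frac{3 e^{\frac{9}{2}}}{4}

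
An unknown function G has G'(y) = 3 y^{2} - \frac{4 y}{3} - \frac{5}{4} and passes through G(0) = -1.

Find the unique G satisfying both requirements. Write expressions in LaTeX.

G(y) = \frac{12 y^{3} - 8 y^{2} - 15 y - 12}{12}

Integrate term by term and add the pieces.
A general antiderivative is y^{3} - \frac{2 y^{2}}{3} - \frac{5 y}{4} + C.
The condition gives C = -1 - (0) = -1.
So G(y) = \frac{12 y^{3} - 8 y^{2} - 15 y - 12}{12}.
Check: d/dy[\frac{12 y^{3} - 8 y^{2} - 15 y - 12}{12}] = 3 y^{2} - \frac{4 y}{3} - \frac{5}{4} = G'(y).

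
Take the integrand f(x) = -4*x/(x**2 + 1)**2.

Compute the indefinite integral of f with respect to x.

F(x) = 4/(2*x**2 + 2) + C

f matches the chain-rule pattern g'(h)*h' with inner function h(x) = 2*x**2 + 2; substituting u = h(x) collapses the integral.
Check: d/dx[4/(2*x**2 + 2)] = -4*x/(x**4 + 2*x**2 + 1), which equals f(x).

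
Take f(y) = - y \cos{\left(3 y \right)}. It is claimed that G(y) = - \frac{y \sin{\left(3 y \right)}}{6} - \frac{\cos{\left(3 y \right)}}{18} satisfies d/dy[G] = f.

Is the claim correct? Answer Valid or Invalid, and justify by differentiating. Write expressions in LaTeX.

d/dy[G] = - \frac{y \cos{\left(3 y \right)}}{2}
d/dy[G] - f(y) = \frac{y \cos{\left(3 y \right)}}{2} != 0.

Invalid: d/dy[G] - f = \frac{y \cos{\left(3 y \right)}}{2}, which is not 0.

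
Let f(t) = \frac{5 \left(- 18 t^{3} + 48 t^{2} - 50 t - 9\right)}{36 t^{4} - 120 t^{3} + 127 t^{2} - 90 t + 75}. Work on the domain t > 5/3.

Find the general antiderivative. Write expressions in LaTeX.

F(t) = - \frac{5 \log{\left(2 t^{2} + \frac{3}{2} \right)}}{4} + \frac{5}{3 t - 5} + C

Since d/dt undoes antidifferentiation here, F'(t) = f(t) is required of F(t).
Check: d/dt[- \frac{5 \log{\left(2 t^{2} + \frac{3}{2} \right)}}{4} + \frac{5}{3 t - 5}] = \frac{- 90 t^{3} + 240 t^{2} - 250 t - 45}{36 t^{4} - 120 t^{3} + 127 t^{2} - 90 t + 75}, which equals f(t).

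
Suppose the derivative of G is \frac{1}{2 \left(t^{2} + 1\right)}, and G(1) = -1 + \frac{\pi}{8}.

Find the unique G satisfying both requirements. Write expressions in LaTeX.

G(t) = \frac{\operatorname{atan}{\left(t \right)} - 2}{2}

Any candidate G(t) must reproduce the stated G'(t) exactly.
A general antiderivative is \frac{\operatorname{atan}{\left(t \right)}}{2} + C.
The condition gives C = -1 + \frac{\pi}{8} - (\frac{\pi}{8}) = -1.
So G(t) = \frac{\operatorname{atan}{\left(t \right)} - 2}{2}.
Check: d/dt[\frac{\operatorname{atan}{\left(t \right)} - 2}{2}] = \frac{1}{2 t^{2} + 2}, which equals G'(t).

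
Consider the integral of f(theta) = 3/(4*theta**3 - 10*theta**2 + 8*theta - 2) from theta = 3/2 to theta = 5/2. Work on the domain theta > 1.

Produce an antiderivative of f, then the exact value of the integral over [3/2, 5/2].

The denominator factors as 2*(theta - 1)**2*(2*theta - 1); partial fractions split f into directly integrable pieces: 6/(2*theta - 1) - 3/(theta - 1) + 3/(2*(theta - 1)**2).
F(theta) = 3*(-2*(theta - 1)*log(theta - 1) + 2*(theta - 1)*log(theta - 1/2) - 1)/(2*(theta - 1)) is an antiderivative of f.
Check: d/dtheta[3*(-2*(theta - 1)*log(theta - 1) + 2*(theta - 1)*log(theta - 1/2) - 1)/(2*(theta - 1))] = 3/(4*theta**3 - 10*theta**2 + 8*theta - 2) = f(theta).
F(5/2) = -3*log(3/2) - 1 + 3*log(2); F(3/2) = -3 + 3*log(2).
Integral = F(5/2) - F(3/2) = 2 - 3*log(3/2).

Antiderivative: F(theta) = 3*(-2*(theta - 1)*log(theta - 1) + 2*(theta - 1)*log(theta - 1/2) - 1)/(2*(theta - 1)); value = 2 - 3*log(3/2)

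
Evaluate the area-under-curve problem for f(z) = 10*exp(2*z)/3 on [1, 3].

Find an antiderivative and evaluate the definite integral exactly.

Since d/dz undoes antidifferentiation here, F'(z) = f(z) is required of F(z).
F(z) = 5*exp(2*z)/3 is an antiderivative of f.
Check: d/dz[5*exp(2*z)/3] = 10*exp(2*z)/3 = f(z).
F(3) = 5*exp(6)/3; F(1) = 5*exp(2)/3.
Integral = F(3) - F(1) = -5*exp(2)/3 + 5*exp(6)/3.

Antiderivative: F(z) = 5*exp(2*z)/3; value = -5*exp(2)/3 + 5*exp(6)/3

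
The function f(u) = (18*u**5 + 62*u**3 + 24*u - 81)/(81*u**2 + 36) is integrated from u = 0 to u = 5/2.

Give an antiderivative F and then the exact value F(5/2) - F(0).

Differentiate the proposed F(u) back; it has to land on f(u) exactly.
F(u) = u**4/18 + u**2/3 - 3*atan(3*u/2)/2 is an antiderivative of f.
Check: d/du[u**4/18 + u**2/3 - 3*atan(3*u/2)/2] = (18*u**5 + 62*u**3 + 24*u - 81)/(81*u**2 + 36) = f(u).
F(5/2) = 1225/288 - 3*atan(15/4)/2; F(0) = 0.
Integral = F(5/2) - F(0) = 1225/288 - 3*atan(15/4)/2.

Antiderivative: F(u) = u**4/18 + u**2/3 - 3*atan(3*u/2)/2; value = 1225/288 - 3*atan(15/4)/2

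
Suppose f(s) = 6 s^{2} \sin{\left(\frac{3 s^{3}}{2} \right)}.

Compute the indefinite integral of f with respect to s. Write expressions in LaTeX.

f matches the chain-rule pattern g'(h)*h' with inner function h(s) = \frac{3 s^{3}}{2}; substituting u = h(s) collapses the integral.
Check: d/ds[- \frac{4 \cos{\left(\frac{3 s^{3}}{2} \right)}}{3}] = 6 s^{2} \sin{\left(\frac{3 s^{3}}{2} \right)} = f(s).

F(s) = - \frac{4 \cos{\left(\frac{3 s^{3}}{2} \right)}}{3} + C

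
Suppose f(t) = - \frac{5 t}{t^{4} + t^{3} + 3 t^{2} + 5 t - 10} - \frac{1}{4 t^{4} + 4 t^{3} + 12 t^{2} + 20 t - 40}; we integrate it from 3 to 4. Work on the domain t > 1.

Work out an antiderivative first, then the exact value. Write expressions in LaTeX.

The denominator factors as 4 \left(t - 1\right) \left(t + 2\right) \left(t^{2} + 5\right); partial fractions split f into directly integrable pieces: \frac{47 t - 31}{72 \left(t^{2} + 5\right)} - \frac{13}{36 \left(t + 2\right)} - \frac{7}{24 \left(t - 1\right)}.
F(t) = - \frac{7 \log{\left(t - 1 \right)}}{24} - \frac{13 \log{\left(t + 2 \right)}}{36} + \frac{47 \log{\left(t^{2} + 5 \right)}}{144} - \frac{31 \sqrt{5} \operatorname{atan}{\left(\frac{\sqrt{5} t}{5} \right)}}{360} is an antiderivative of f.
Check: d/dt[- \frac{7 \log{\left(t - 1 \right)}}{24} - \frac{13 \log{\left(t + 2 \right)}}{36} + \frac{47 \log{\left(t^{2} + 5 \right)}}{144} - \frac{31 \sqrt{5} \operatorname{atan}{\left(\frac{\sqrt{5} t}{5} \right)}}{360}] = \frac{- 20 t - 1}{4 t^{4} + 4 t^{3} + 12 t^{2} + 20 t - 40}, which equals f(t).
F(4) = - \frac{13 \log{\left(6 \right)}}{36} - \frac{7 \log{\left(3 \right)}}{24} - \frac{31 \sqrt{5} \operatorname{atan}{\left(\frac{4 \sqrt{5}}{5} \right)}}{360} + \frac{47 \log{\left(21 \right)}}{144}; F(3) = - \frac{13 \log{\left(5 \right)}}{36} - \frac{7 \log{\left(2 \right)}}{24} - \frac{31 \sqrt{5} \operatorname{atan}{\left(\frac{3 \sqrt{5}}{5} \right)}}{360} + \frac{47 \log{\left(14 \right)}}{144}.
Integral = F(4) - F(3) = - \frac{47 \log{\left(14 \right)}}{144} - \frac{13 \log{\left(6 \right)}}{36} - \frac{7 \log{\left(3 \right)}}{24} - \frac{31 \sqrt{5} \operatorname{atan}{\left(\frac{4 \sqrt{5}}{5} \right)}}{360} + \frac{31 \sqrt{5} \operatorname{atan}{\left(\frac{3 \sqrt{5}}{5} \right)}}{360} + \frac{7 \log{\left(2 \right)}}{24} + \frac{13 \log{\left(5 \right)}}{36} + \frac{47 \log{\left(21 \right)}}{144}.

Antiderivative: F(t) = - \frac{7 \log{\left(t - 1 \right)}}{24} - \frac{13 \log{\left(t + 2 \right)}}{36} + \frac{47 \log{\left(t^{2} + 5 \right)}}{144} - \frac{31 \sqrt{5} \operatorname{atan}{\left(\frac{\sqrt{5} t}{5} \right)}}{360}; value = - \frac{47 \log{\left(14 \right)}}{144} - \frac{13 \log{\left(6 \right)}}{36} - \frac{7 \log{\left(3 \right)}}{24} - \frac{31 \sqrt{5} \operatorname{atan}{\left(\frac{4 \sqrt{5}}{5} \right)}}{360} + \frac{31 \sqrt{5} \operatorname{atan}{\left(\frac{3 \sqrt{5}}{5} \right)}}{360} + \frac{7 \log{\left(2 \right)}}{24} + \frac{13 \log{\left(5 \right)}}{36} + \frac{47 \log{\left(21 \right)}}{144}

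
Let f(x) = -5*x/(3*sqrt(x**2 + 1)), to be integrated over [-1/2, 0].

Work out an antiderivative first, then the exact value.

Antiderivative: F(x) = -5*sqrt(x**2 + 1)/3; value = -5/3 + 5*sqrt(5)/6

f matches the chain-rule pattern g'(h)*h' with inner function h(x) = x**2 + 1; substituting u = h(x) collapses the integral.
F(x) = -5*sqrt(x**2 + 1)/3 is an antiderivative of f.
Check: d/dx[-5*sqrt(x**2 + 1)/3] = -5*x/(3*sqrt(x**2 + 1)) = f(x).
F(0) = -5/3; F(-1/2) = -5*sqrt(5)/6.
Integral = F(0) - F(-1/2) = -5/3 + 5*sqrt(5)/6.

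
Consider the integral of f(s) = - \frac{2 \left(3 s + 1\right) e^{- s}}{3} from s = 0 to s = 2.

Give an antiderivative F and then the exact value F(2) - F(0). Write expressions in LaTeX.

Antiderivative: F(s) = \frac{\left(6 s + 8\right) e^{- s}}{3}; value = - \frac{8}{3} + \frac{20}{3 e^{2}}

f has the shape u'v + uv' for u = 2 s + \frac{8}{3} and v = e^{- s} — it is the derivative of the product u*v.
F(s) = \frac{\left(6 s + 8\right) e^{- s}}{3} is an antiderivative of f.
Check: d/ds[\frac{\left(6 s + 8\right) e^{- s}}{3}] = \frac{\left(- 6 s - 2\right) e^{- s}}{3}, which equals f(s).
F(2) = \frac{20}{3 e^{2}}; F(0) = \frac{8}{3}.
Integral = F(2) - F(0) = - \frac{8}{3} + \frac{20}{3 e^{2}}.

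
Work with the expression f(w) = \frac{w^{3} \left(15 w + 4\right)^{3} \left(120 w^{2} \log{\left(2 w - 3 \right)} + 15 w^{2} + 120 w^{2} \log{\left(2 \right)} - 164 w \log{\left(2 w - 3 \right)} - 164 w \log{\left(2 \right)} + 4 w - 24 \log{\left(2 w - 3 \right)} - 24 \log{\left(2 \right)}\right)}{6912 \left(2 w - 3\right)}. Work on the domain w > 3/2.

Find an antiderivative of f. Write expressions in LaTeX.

An antiderivative is F(w) = \frac{1875 w^{8} \log{\left(2 w - 3 \right)}}{512} + \frac{1875 w^{8} \log{\left(2 \right)}}{512} + \frac{125 w^{7} \log{\left(2 w - 3 \right)}}{32} + \frac{125 w^{7} \log{\left(2 \right)}}{32} + \frac{25 w^{6} \log{\left(2 w - 3 \right)}}{16} + \frac{25 w^{6} \log{\left(2 \right)}}{16} + \frac{5 w^{5} \log{\left(2 w - 3 \right)}}{18} + \frac{5 w^{5} \log{\left(2 \right)}}{18} + \frac{w^{4} \log{\left(2 w - 3 \right)}}{54} + \frac{w^{4} \log{\left(2 \right)}}{54}.

f has the shape u'v + uv' for u = \frac{3 \left(\frac{5 w^{2}}{4} + \frac{w}{3}\right)^{4}}{2} and v = \log{\left(4 w - 6 \right)} — it is the derivative of the product u*v.
Check: d/dw[\frac{1875 w^{8} \log{\left(2 w - 3 \right)}}{512} + \frac{1875 w^{8} \log{\left(2 \right)}}{512} + \frac{125 w^{7} \log{\left(2 w - 3 \right)}}{32} + \frac{125 w^{7} \log{\left(2 \right)}}{32} + \frac{25 w^{6} \log{\left(2 w - 3 \right)}}{16} + \frac{25 w^{6} \log{\left(2 \right)}}{16} + \frac{5 w^{5} \log{\left(2 w - 3 \right)}}{18} + \frac{5 w^{5} \log{\left(2 \right)}}{18} + \frac{w^{4} \log{\left(2 w - 3 \right)}}{54} + \frac{w^{4} \log{\left(2 \right)}}{54}] = \frac{405000 w^{8} \log{\left(2 w - 3 \right)} + 50625 w^{8} + 405000 w^{8} \log{\left(2 \right)} - 229500 w^{7} \log{\left(2 w - 3 \right)} - 229500 w^{7} \log{\left(2 \right)} + 54000 w^{7} - 437400 w^{6} \log{\left(2 w - 3 \right)} - 437400 w^{6} \log{\left(2 \right)} + 21600 w^{6} - 175200 w^{5} \log{\left(2 w - 3 \right)} - 175200 w^{5} \log{\left(2 \right)} + 3840 w^{5} - 27776 w^{4} \log{\left(2 w - 3 \right)} - 27776 w^{4} \log{\left(2 \right)} + 256 w^{4} - 1536 w^{3} \log{\left(2 w - 3 \right)} - 1536 w^{3} \log{\left(2 \right)}}{13824 w - 20736}, which equals f(w).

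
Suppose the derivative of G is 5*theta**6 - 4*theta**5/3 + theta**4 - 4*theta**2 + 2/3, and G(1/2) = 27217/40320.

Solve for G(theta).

G(theta) = 5*theta**7/7 - 2*theta**6/9 + theta**5/5 - 4*theta**3/3 + 2*theta/3 + 1/2

Integrate term by term and add the pieces.
A general antiderivative is 5*theta**7/7 - 2*theta**6/9 + theta**5/5 - 4*theta**3/3 + 2*theta/3 + C.
The condition gives C = 27217/40320 - (7057/40320) = 1/2.
So G(theta) = 5*theta**7/7 - 2*theta**6/9 + theta**5/5 - 4*theta**3/3 + 2*theta/3 + 1/2.
Check: d/dtheta[5*theta**7/7 - 2*theta**6/9 + theta**5/5 - 4*theta**3/3 + 2*theta/3 + 1/2] = 5*theta**6 - 4*theta**5/3 + theta**4 - 4*theta**2 + 2/3 = G'(theta).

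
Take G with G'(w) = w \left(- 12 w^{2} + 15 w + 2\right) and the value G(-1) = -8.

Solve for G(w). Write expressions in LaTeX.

A candidate passes only if d/dw[G] lands on the given G'(w) exactly.
A general antiderivative is - 3 w^{4} + 5 w^{3} + w^{2} + C.
The condition gives C = -8 - (-7) = -1.
So G(w) = - 3 w^{4} + 5 w^{3} + w^{2} - 1.
Check: d/dw[- 3 w^{4} + 5 w^{3} + w^{2} - 1] = - 12 w^{3} + 15 w^{2} + 2 w, which equals G'(w).

G(w) = - 3 w^{4} + 5 w^{3} + w^{2} - 1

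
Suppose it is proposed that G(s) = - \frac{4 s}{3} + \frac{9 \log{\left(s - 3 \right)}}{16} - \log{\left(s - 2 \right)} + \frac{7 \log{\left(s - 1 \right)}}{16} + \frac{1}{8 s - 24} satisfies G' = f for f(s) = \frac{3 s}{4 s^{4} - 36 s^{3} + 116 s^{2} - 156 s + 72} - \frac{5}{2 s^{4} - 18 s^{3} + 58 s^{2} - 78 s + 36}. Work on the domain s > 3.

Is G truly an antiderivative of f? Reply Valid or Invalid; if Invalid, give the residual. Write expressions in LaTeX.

Invalid: d/ds[G] - f = - \frac{4}{3}, which is not 0.

d/ds[G] = \frac{- 16 s^{4} + 144 s^{3} - 464 s^{2} + 633 s - 318}{12 s^{4} - 108 s^{3} + 348 s^{2} - 468 s + 216}
d/ds[G] - f(s) = - \frac{4}{3} != 0.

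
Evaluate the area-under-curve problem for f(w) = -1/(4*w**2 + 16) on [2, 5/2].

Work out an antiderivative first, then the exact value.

Antiderivative: F(w) = -atan(w/2)/8; value = -atan(5/4)/8 + pi/32

An antiderivative F(w) passes only if d/dw[F] lands on f(w) exactly.
F(w) = -atan(w/2)/8 is an antiderivative of f.
Check: d/dw[-atan(w/2)/8] = -1/(4*w**2 + 16) = f(w).
F(5/2) = -atan(5/4)/8; F(2) = -pi/32.
Integral = F(5/2) - F(2) = -atan(5/4)/8 + pi/32.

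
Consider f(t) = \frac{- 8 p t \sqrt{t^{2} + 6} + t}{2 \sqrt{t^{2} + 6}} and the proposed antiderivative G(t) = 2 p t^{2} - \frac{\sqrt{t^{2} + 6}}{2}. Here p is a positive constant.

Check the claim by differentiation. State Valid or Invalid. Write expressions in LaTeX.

Invalid: d/dt[G] - f = \frac{8 p t \sqrt{t^{2} + 6} - t}{\sqrt{t^{2} + 6}}, which is not 0.

d/dt[G] = \frac{8 p t \sqrt{t^{2} + 6} - t}{2 \sqrt{t^{2} + 6}}
d/dt[G] - f(t) = \frac{8 p t \sqrt{t^{2} + 6} - t}{\sqrt{t^{2} + 6}} != 0.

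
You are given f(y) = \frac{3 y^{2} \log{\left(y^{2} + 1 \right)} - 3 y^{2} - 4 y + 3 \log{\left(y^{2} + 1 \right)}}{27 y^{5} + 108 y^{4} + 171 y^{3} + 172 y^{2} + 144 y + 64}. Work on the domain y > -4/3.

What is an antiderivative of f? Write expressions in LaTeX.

f has the shape u'v + uv' for u = - \frac{1}{2 \left(3 y + 4\right)^{2}} and v = \log{\left(y^{2} + 1 \right)} — it is the derivative of the product u*v.
Check: d/dy[- \frac{\log{\left(y^{2} + 1 \right)}}{2 \left(3 y + 4\right)^{2}}] = \frac{3 y^{2} \log{\left(y^{2} + 1 \right)} - 3 y^{2} - 4 y + 3 \log{\left(y^{2} + 1 \right)}}{27 y^{5} + 108 y^{4} + 171 y^{3} + 172 y^{2} + 144 y + 64} = f(y).

An antiderivative is F(y) = - \frac{\log{\left(y^{2} + 1 \right)}}{2 \left(3 y + 4\right)^{2}}.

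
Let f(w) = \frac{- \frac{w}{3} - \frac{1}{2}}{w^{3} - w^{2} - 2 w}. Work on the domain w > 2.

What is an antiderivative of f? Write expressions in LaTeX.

An antiderivative is F(w) = - \frac{- 9 \log{\left(w \right)} + 7 \log{\left(w - 2 \right)} + 2 \log{\left(w + 1 \right)}}{36}.

Factor the denominator (6 w \left(w - 2\right) \left(w + 1\right)) and decompose: f = - \frac{1}{18 \left(w + 1\right)} - \frac{7}{36 \left(w - 2\right)} + \frac{1}{4 w}; each piece integrates to a log, atan, or power term.
Check: d/dw[- \frac{- 9 \log{\left(w \right)} + 7 \log{\left(w - 2 \right)} + 2 \log{\left(w + 1 \right)}}{36}] = \frac{- 2 w - 3}{6 w^{3} - 6 w^{2} - 12 w}, which equals f(w).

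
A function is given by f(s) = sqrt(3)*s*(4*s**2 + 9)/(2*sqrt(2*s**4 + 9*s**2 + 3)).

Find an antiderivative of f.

f matches the chain-rule pattern g'(h)*h' with inner function h(s) = 2*s**4/3 + 3*s**2 + 1; substituting u = h(s) collapses the integral.
Check: d/ds[3*sqrt(2*s**4/3 + 3*s**2 + 1)/2] = (4*sqrt(3)*s**3 + 9*sqrt(3)*s)/(2*sqrt(2*s**4 + 9*s**2 + 3)), which equals f(s).

An antiderivative is F(s) = 3*sqrt(2*s**4/3 + 3*s**2 + 1)/2.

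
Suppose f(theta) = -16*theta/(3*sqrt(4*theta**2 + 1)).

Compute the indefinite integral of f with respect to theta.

The substitution u = 4*theta**2 + 1 works: f is exactly (dF/du)*(du/dtheta) for that inner function.
Check: d/dtheta[-4*sqrt(4*theta**2 + 1)/3] = -16*theta/(3*sqrt(4*theta**2 + 1)) = f(theta).

F(theta) = -4*sqrt(4*theta**2 + 1)/3 + C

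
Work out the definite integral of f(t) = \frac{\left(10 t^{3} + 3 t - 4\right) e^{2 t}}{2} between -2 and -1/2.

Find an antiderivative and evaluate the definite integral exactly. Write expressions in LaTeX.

Recognize the product-rule pattern: f = u'v + uv' with u = \frac{5 t^{3}}{2} - \frac{15 t^{2}}{4} + \frac{9 t}{2} - \frac{13}{4}, v = e^{2 t}, so integration by parts undoes it.
F(t) = \frac{5 t^{3} e^{2 t}}{2} - \frac{15 t^{2} e^{2 t}}{4} + \frac{9 t e^{2 t}}{2} - \frac{13 e^{2 t}}{4} is an antiderivative of f.
Check: d/dt[\frac{5 t^{3} e^{2 t}}{2} - \frac{15 t^{2} e^{2 t}}{4} + \frac{9 t e^{2 t}}{2} - \frac{13 e^{2 t}}{4}] = 5 t^{3} e^{2 t} + \frac{3 t e^{2 t}}{2} - 2 e^{2 t}, which equals f(t).
F(-1/2) = - \frac{27}{4 e}; F(-2) = - \frac{189}{4 e^{4}}.
Integral = F(-1/2) - F(-2) = - \frac{27}{4 e} + \frac{189}{4 e^{4}}.

Antiderivative: F(t) = \frac{5 t^{3} e^{2 t}}{2} - \frac{15 t^{2} e^{2 t}}{4} + \frac{9 t e^{2 t}}{2} - \frac{13 e^{2 t}}{4}; value = - \frac{27}{4 e} + \frac{189}{4 e^{4}}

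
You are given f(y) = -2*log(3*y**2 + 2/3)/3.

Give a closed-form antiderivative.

An antiderivative is F(y) = 2*(-3*y*log(3*y**2 + 2/3) + 6*y - 2*sqrt(2)*atan(3*sqrt(2)*y/2))/9.

A candidate is checked by its d/dy: the result must match f(y).
Check: d/dy[2*(-3*y*log(3*y**2 + 2/3) + 6*y - 2*sqrt(2)*atan(3*sqrt(2)*y/2))/9] = -2*log(3*y**2 + 2/3)/3 = f(y).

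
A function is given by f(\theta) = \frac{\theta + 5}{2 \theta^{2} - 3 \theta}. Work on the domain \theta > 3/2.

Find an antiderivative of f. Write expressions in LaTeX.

An antiderivative is F(\theta) = - \frac{5 \log{\left(\theta \right)}}{3} + \frac{13 \log{\left(\theta - \frac{3}{2} \right)}}{6}.

The denominator factors as \theta \left(2 \theta - 3\right); partial fractions split f into directly integrable pieces: \frac{13}{3 \left(2 \theta - 3\right)} - \frac{5}{3 \theta}.
Check: d/d\theta[- \frac{5 \log{\left(\theta \right)}}{3} + \frac{13 \log{\left(\theta - \frac{3}{2} \right)}}{6}] = \frac{\theta + 5}{2 \theta^{2} - 3 \theta} = f(\theta).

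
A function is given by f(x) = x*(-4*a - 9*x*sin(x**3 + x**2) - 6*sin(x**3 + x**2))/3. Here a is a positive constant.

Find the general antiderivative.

An antiderivative F(x) passes only if d/dx[F] lands on f(x) exactly.
Check: d/dx[(-2*a*x**2 + 3*cos(x**3 + x**2))/3] = -4*a*x/3 - 3*x**2*sin(x**3 + x**2) - 2*x*sin(x**3 + x**2), which equals f(x).

F(x) = (-2*a*x**2 + 3*cos(x**3 + x**2))/3 + C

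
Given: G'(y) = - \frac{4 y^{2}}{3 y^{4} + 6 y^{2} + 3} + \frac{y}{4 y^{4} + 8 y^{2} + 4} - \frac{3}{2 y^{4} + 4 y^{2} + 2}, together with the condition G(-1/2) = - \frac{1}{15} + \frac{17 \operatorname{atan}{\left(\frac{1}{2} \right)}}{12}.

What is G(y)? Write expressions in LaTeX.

Integrate term by term and add the pieces.
A general antiderivative is - \frac{2 y + 3}{24 y^{2} + 24} - \frac{17 \operatorname{atan}{\left(y \right)}}{12} + C.
The condition gives C = - \frac{1}{15} + \frac{17 \operatorname{atan}{\left(\frac{1}{2} \right)}}{12} - (- \frac{1}{15} + \frac{17 \operatorname{atan}{\left(\frac{1}{2} \right)}}{12}) = 0.
So G(y) = \frac{- 2 y - 34 \left(y^{2} + 1\right) \operatorname{atan}{\left(y \right)} - 3}{24 \left(y^{2} + 1\right)}.
Check: d/dy[\frac{- 2 y - 34 \left(y^{2} + 1\right) \operatorname{atan}{\left(y \right)} - 3}{24 \left(y^{2} + 1\right)}] = \frac{- 16 y^{2} + 3 y - 18}{12 y^{4} + 24 y^{2} + 12}, which equals G'(y).

G(y) = \frac{- 2 y - 34 \left(y^{2} + 1\right) \operatorname{atan}{\left(y \right)} - 3}{24 \left(y^{2} + 1\right)}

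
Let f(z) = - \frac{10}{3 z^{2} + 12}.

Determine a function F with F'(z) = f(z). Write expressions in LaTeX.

An antiderivative is F(z) = - \frac{5 \operatorname{atan}{\left(\frac{z}{2} \right)}}{3}.

Differentiate the proposed F(z) back; it has to land on f(z) exactly.
Check: d/dz[- \frac{5 \operatorname{atan}{\left(\frac{z}{2} \right)}}{3}] = - \frac{10}{3 z^{2} + 12} = f(z).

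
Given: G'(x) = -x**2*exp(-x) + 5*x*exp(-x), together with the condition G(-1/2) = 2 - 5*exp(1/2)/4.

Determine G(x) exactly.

G(x) = (x**2 - 3*x + 2*exp(x) - 3)*exp(-x)

G'(x) has the shape u'v + uv' for u = x**2 - 3*x - 3 and v = exp(-x) — it is the derivative of the product u*v.
A general antiderivative is (x**2 - 3*x - 3)*exp(-x) + C.
The condition gives C = 2 - 5*exp(1/2)/4 - (-5*exp(1/2)/4) = 2.
So G(x) = (x**2 - 3*x + 2*exp(x) - 3)*exp(-x).
Check: d/dx[(x**2 - 3*x + 2*exp(x) - 3)*exp(-x)] = (-x**2 + 5*x)*exp(-x), which equals G'(x).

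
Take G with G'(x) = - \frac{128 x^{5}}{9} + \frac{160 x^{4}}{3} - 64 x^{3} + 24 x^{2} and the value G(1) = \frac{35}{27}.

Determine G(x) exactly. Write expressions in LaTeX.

G(x) = - \frac{\left(4 x^{2} - 6 x - 3\right) \left(16 x^{4} - 48 x^{3} + 48 x^{2} - 18 x + 9\right)}{27}

The substitution u = \frac{4 x^{2}}{3} - 2 x works: G'(x) is exactly (dG/du)*(du/dx) for that inner function.
A general antiderivative is - \left(\frac{4 x^{2}}{3} - 2 x\right)^{3} + C.
The condition gives C = \frac{35}{27} - (\frac{8}{27}) = 1.
So G(x) = - \frac{\left(4 x^{2} - 6 x - 3\right) \left(16 x^{4} - 48 x^{3} + 48 x^{2} - 18 x + 9\right)}{27}.
Check: d/dx[- \frac{\left(4 x^{2} - 6 x - 3\right) \left(16 x^{4} - 48 x^{3} + 48 x^{2} - 18 x + 9\right)}{27}] = - \frac{128 x^{5}}{9} + \frac{160 x^{4}}{3} - 64 x^{3} + 24 x^{2} = G'(x).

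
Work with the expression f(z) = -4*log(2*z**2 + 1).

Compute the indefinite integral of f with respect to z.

Any candidate F(z) must reproduce f(z) exactly when differentiated.
Check: d/dz[-4*z*log(2*z**2 + 1) + 8*z - 4*sqrt(2)*atan(sqrt(2)*z)] = -4*log(2*z**2 + 1) = f(z).

F(z) = -4*z*log(2*z**2 + 1) + 8*z - 4*sqrt(2)*atan(sqrt(2)*z) + C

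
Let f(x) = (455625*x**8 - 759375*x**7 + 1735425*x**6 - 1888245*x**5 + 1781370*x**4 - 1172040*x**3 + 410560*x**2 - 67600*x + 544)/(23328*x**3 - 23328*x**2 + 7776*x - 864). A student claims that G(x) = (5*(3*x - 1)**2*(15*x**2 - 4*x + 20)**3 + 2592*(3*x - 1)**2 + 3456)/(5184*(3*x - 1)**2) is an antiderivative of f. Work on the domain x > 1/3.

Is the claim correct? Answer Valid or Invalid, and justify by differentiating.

d/dx[G] = (455625*x**8 - 759375*x**7 + 1735425*x**6 - 1888245*x**5 + 1781370*x**4 - 1172040*x**3 + 410560*x**2 - 67600*x + 544)/(23328*x**3 - 23328*x**2 + 7776*x - 864)
This equals f(x) exactly, so the claim holds.

Valid. The derivative of G reproduces f.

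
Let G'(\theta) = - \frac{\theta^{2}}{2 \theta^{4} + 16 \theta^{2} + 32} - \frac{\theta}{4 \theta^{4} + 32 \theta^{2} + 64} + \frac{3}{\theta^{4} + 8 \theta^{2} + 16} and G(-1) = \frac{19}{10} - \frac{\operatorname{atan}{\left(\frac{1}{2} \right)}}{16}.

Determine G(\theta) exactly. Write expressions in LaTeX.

G(\theta) = \frac{\theta^{2} \operatorname{atan}{\left(\frac{\theta}{2} \right)} + 32 \theta^{2} + 10 \theta + 4 \operatorname{atan}{\left(\frac{\theta}{2} \right)} + 130}{16 \theta^{2} + 64}

The integrand splits into summands that can be handled one at a time.
A general antiderivative is - \frac{- 5 \theta - 1}{8 \theta^{2} + 32} + \frac{\operatorname{atan}{\left(\frac{\theta}{2} \right)}}{16} + C.
The condition gives C = \frac{19}{10} - \frac{\operatorname{atan}{\left(\frac{1}{2} \right)}}{16} - (- \frac{1}{10} - \frac{\operatorname{atan}{\left(\frac{1}{2} \right)}}{16}) = 2.
So G(\theta) = \frac{\theta^{2} \operatorname{atan}{\left(\frac{\theta}{2} \right)} + 32 \theta^{2} + 10 \theta + 4 \operatorname{atan}{\left(\frac{\theta}{2} \right)} + 130}{16 \theta^{2} + 64}.
Check: d/d\theta[\frac{\theta^{2} \operatorname{atan}{\left(\frac{\theta}{2} \right)} + 32 \theta^{2} + 10 \theta + 4 \operatorname{atan}{\left(\frac{\theta}{2} \right)} + 130}{16 \theta^{2} + 64}] = \frac{- 2 \theta^{2} - \theta + 12}{4 \theta^{4} + 32 \theta^{2} + 64}, which equals G'(\theta).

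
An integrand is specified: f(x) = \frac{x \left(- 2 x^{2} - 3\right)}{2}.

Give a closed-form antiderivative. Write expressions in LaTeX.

A candidate is checked by its d/dx: the result must match f(x).
Check: d/dx[- \frac{x^{2} \left(x^{2} + 3\right)}{4}] = - x^{3} - \frac{3 x}{2}, which equals f(x).

An antiderivative is F(x) = - \frac{x^{2} \left(x^{2} + 3\right)}{4}.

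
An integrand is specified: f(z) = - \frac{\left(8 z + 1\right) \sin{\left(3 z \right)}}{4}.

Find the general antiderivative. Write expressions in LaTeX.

Any candidate F(z) must reproduce f(z) exactly when differentiated.
Check: d/dz[\frac{24 z \cos{\left(3 z \right)} - 8 \sin{\left(3 z \right)} + 3 \cos{\left(3 z \right)}}{36}] = - 2 z \sin{\left(3 z \right)} - \frac{\sin{\left(3 z \right)}}{4}, which equals f(z).

F(z) = \frac{24 z \cos{\left(3 z \right)} - 8 \sin{\left(3 z \right)} + 3 \cos{\left(3 z \right)}}{36} + C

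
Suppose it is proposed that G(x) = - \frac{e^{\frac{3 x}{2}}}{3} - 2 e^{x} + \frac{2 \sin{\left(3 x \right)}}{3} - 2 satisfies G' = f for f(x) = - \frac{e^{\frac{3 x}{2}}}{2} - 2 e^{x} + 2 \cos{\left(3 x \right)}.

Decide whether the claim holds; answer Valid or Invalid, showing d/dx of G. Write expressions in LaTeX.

d/dx[G] = - \frac{e^{\frac{3 x}{2}}}{2} - 2 e^{x} + 2 \cos{\left(3 x \right)}
This equals f(x) exactly, so the claim holds.

Valid. The derivative of G reproduces f.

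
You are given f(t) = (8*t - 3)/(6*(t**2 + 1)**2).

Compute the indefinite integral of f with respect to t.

Recover f(t) by differentiating a candidate F(t); any mismatch rules it out.
Check: d/dt[(-3*t - 8)/(12*t**2 + 12) - atan(t)/4] = (8*t - 3)/(6*t**4 + 12*t**2 + 6), which equals f(t).

F(t) = (-3*t - 8)/(12*t**2 + 12) - atan(t)/4 + C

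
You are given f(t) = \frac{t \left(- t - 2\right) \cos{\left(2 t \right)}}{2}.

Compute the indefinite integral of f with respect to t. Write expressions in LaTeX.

Whatever form F(t) takes, F'(t) = f(t) is non-negotiable.
Check: d/dt[- \frac{t^{2} \sin{\left(2 t \right)}}{4} - \frac{t \sin{\left(2 t \right)}}{2} - \frac{t \cos{\left(2 t \right)}}{4} + \frac{\sin{\left(2 t \right)}}{8} - \frac{\cos{\left(2 t \right)}}{4}] = - \frac{t^{2} \cos{\left(2 t \right)}}{2} - t \cos{\left(2 t \right)}, which equals f(t).

F(t) = - \frac{t^{2} \sin{\left(2 t \right)}}{4} - \frac{t \sin{\left(2 t \right)}}{2} - \frac{t \cos{\left(2 t \right)}}{4} + \frac{\sin{\left(2 t \right)}}{8} - \frac{\cos{\left(2 t \right)}}{4} + C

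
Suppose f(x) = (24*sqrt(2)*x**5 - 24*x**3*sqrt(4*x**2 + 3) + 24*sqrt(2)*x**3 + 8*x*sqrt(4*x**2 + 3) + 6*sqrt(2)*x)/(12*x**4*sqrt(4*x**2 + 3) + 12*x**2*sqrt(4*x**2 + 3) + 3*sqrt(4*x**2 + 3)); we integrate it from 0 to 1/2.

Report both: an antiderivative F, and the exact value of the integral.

Antiderivative: F(x) = (6*x**2*sqrt(4*x**2 + 3) - 6*sqrt(2)*x**2*log(2*x**2 + 1) - 6*sqrt(2)*x**2*log(2) + 3*sqrt(4*x**2 + 3) - 3*sqrt(2)*log(2*x**2 + 1) - 5*sqrt(2) - 3*sqrt(2)*log(2))/(6*sqrt(2)*x**2 + 3*sqrt(2)); value = -sqrt(6)/2 - log(3) + 5/9 + log(2) + sqrt(2)

A first test for any F(x): its x-derivative must equal f(x) identically.
F(x) = (6*x**2*sqrt(4*x**2 + 3) - 6*sqrt(2)*x**2*log(2*x**2 + 1) - 6*sqrt(2)*x**2*log(2) + 3*sqrt(4*x**2 + 3) - 3*sqrt(2)*log(2*x**2 + 1) - 5*sqrt(2) - 3*sqrt(2)*log(2))/(6*sqrt(2)*x**2 + 3*sqrt(2)) is an antiderivative of f.
Check: d/dx[(6*x**2*sqrt(4*x**2 + 3) - 6*sqrt(2)*x**2*log(2*x**2 + 1) - 6*sqrt(2)*x**2*log(2) + 3*sqrt(4*x**2 + 3) - 3*sqrt(2)*log(2*x**2 + 1) - 5*sqrt(2) - 3*sqrt(2)*log(2))/(6*sqrt(2)*x**2 + 3*sqrt(2))] = (24*sqrt(2)*x**5 - 24*x**3*sqrt(4*x**2 + 3) + 24*sqrt(2)*x**3 + 8*x*sqrt(4*x**2 + 3) + 6*sqrt(2)*x)/(12*x**4*sqrt(4*x**2 + 3) + 12*x**2*sqrt(4*x**2 + 3) + 3*sqrt(4*x**2 + 3)) = f(x).
F(1/2) = -10/9 - log(2) - log(3/2) + sqrt(2); F(0) = -5/3 - log(2) + sqrt(6)/2.
Integral = F(1/2) - F(0) = -sqrt(6)/2 - log(3) + 5/9 + log(2) + sqrt(2).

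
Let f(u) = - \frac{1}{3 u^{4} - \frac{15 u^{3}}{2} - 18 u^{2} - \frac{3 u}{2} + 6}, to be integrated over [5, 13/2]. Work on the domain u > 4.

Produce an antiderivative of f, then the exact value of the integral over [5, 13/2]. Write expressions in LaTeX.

Antiderivative: F(u) = - \frac{2 \log{\left(u - 4 \right)}}{525} + \frac{8 \log{\left(u - \frac{1}{2} \right)}}{189} - \frac{26 \log{\left(u + 1 \right)}}{675} + \frac{2}{45 u + 45}; value = - \frac{26 \log{\left(\frac{15}{2} \right)}}{675} - \frac{8 \log{\left(\frac{9}{2} \right)}}{189} - \frac{2 \log{\left(\frac{5}{2} \right)}}{525} - \frac{1}{675} + \frac{382 \log{\left(6 \right)}}{4725}

Factor the denominator (3 \left(u - 4\right) \left(u + 1\right)^{2} \left(2 u - 1\right)) and decompose: f = \frac{16}{189 \left(2 u - 1\right)} - \frac{26}{675 \left(u + 1\right)} - \frac{2}{45 \left(u + 1\right)^{2}} - \frac{2}{525 \left(u - 4\right)}; each piece integrates to a log, atan, or power term.
F(u) = - \frac{2 \log{\left(u - 4 \right)}}{525} + \frac{8 \log{\left(u - \frac{1}{2} \right)}}{189} - \frac{26 \log{\left(u + 1 \right)}}{675} + \frac{2}{45 u + 45} is an antiderivative of f.
Check: d/du[- \frac{2 \log{\left(u - 4 \right)}}{525} + \frac{8 \log{\left(u - \frac{1}{2} \right)}}{189} - \frac{26 \log{\left(u + 1 \right)}}{675} + \frac{2}{45 u + 45}] = - \frac{2}{6 u^{4} - 15 u^{3} - 36 u^{2} - 3 u + 12}, which equals f(u).
F(13/2) = - \frac{26 \log{\left(\frac{15}{2} \right)}}{675} - \frac{2 \log{\left(\frac{5}{2} \right)}}{525} + \frac{4}{675} + \frac{8 \log{\left(6 \right)}}{189}; F(5) = - \frac{26 \log{\left(6 \right)}}{675} + \frac{1}{135} + \frac{8 \log{\left(\frac{9}{2} \right)}}{189}.
Integral = F(13/2) - F(5) = - \frac{26 \log{\left(\frac{15}{2} \right)}}{675} - \frac{8 \log{\left(\frac{9}{2} \right)}}{189} - \frac{2 \log{\left(\frac{5}{2} \right)}}{525} - \frac{1}{675} + \frac{382 \log{\left(6 \right)}}{4725}.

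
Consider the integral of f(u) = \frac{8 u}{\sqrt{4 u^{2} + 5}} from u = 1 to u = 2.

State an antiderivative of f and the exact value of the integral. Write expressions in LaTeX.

The substitution w = 4 u^{2} + 5 works: f is exactly (dF/dw)*(dw/du) for that inner function.
F(u) = 2 \sqrt{4 u^{2} + 5} is an antiderivative of f.
Check: d/du[2 \sqrt{4 u^{2} + 5}] = \frac{8 u}{\sqrt{4 u^{2} + 5}} = f(u).
F(2) = 2 \sqrt{21}; F(1) = 6.
Integral = F(2) - F(1) = -6 + 2 \sqrt{21}.

Antiderivative: F(u) = 2 \sqrt{4 u^{2} + 5}; value = -6 + 2 \sqrt{21}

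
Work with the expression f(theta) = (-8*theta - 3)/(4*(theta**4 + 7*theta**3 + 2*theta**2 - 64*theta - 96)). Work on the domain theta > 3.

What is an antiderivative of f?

An antiderivative is F(theta) = (-108*theta*log(theta - 3) - 637*theta*log(theta + 2) + 745*theta*log(theta + 4) - 432*log(theta - 3) - 2548*log(theta + 2) + 2980*log(theta + 4) - 2030)/(3920*theta + 15680).

Factor the denominator (4*(theta - 3)*(theta + 2)*(theta + 4)**2) and decompose: f = 149/(784*(theta + 4)) + 29/(56*(theta + 4)**2) - 13/(80*(theta + 2)) - 27/(980*(theta - 3)); each piece integrates to a log, atan, or power term.
Check: d/dtheta[(-108*theta*log(theta - 3) - 637*theta*log(theta + 2) + 745*theta*log(theta + 4) - 432*log(theta - 3) - 2548*log(theta + 2) + 2980*log(theta + 4) - 2030)/(3920*theta + 15680)] = (-8*theta - 3)/(4*theta**4 + 28*theta**3 + 8*theta**2 - 256*theta - 384), which equals f(theta).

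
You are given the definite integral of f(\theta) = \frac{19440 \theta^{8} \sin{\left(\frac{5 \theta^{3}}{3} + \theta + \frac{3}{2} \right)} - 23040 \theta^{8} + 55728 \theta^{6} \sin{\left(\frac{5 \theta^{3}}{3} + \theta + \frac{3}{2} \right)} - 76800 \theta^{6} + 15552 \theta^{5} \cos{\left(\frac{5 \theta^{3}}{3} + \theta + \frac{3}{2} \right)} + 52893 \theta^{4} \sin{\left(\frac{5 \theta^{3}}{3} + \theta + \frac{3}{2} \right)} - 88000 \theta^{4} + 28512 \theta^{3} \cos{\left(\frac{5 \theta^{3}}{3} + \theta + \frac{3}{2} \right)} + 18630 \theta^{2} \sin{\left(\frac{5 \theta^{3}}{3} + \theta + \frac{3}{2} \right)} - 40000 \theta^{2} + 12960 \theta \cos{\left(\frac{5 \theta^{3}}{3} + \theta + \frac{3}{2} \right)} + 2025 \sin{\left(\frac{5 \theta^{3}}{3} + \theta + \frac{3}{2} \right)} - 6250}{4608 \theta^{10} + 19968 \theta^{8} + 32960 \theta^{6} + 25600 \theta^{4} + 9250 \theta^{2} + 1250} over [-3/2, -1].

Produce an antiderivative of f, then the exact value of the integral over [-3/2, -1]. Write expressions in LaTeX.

Antiderivative: F(\theta) = \frac{- 10 \left(4 \theta^{2} + 5\right) \left(12 \theta^{2} + 5\right) \operatorname{atan}{\left(\theta \right)} - 81 \cos{\left(\frac{5 \theta^{3}}{3} + \theta + \frac{3}{2} \right)}}{2 \left(4 \theta^{2} + 5\right) \left(12 \theta^{2} + 5\right)}; value = - 5 \operatorname{atan}{\left(\frac{3}{2} \right)} - \frac{9 \cos{\left(\frac{7}{6} \right)}}{34} + \frac{81 \cos{\left(\frac{45}{8} \right)}}{896} + \frac{5 \pi}{4}

For F(\theta) to be correct the identity F'(\theta) - f(\theta) = 0 must hold.
F(\theta) = \frac{- 10 \left(4 \theta^{2} + 5\right) \left(12 \theta^{2} + 5\right) \operatorname{atan}{\left(\theta \right)} - 81 \cos{\left(\frac{5 \theta^{3}}{3} + \theta + \frac{3}{2} \right)}}{2 \left(4 \theta^{2} + 5\right) \left(12 \theta^{2} + 5\right)} is an antiderivative of f.
Check: d/d\theta[\frac{- 10 \left(4 \theta^{2} + 5\right) \left(12 \theta^{2} + 5\right) \operatorname{atan}{\left(\theta \right)} - 81 \cos{\left(\frac{5 \theta^{3}}{3} + \theta + \frac{3}{2} \right)}}{2 \left(4 \theta^{2} + 5\right) \left(12 \theta^{2} + 5\right)}] = \frac{19440 \theta^{8} \sin{\left(\frac{5 \theta^{3}}{3} + \theta + \frac{3}{2} \right)} - 23040 \theta^{8} + 55728 \theta^{6} \sin{\left(\frac{5 \theta^{3}}{3} + \theta + \frac{3}{2} \right)} - 76800 \theta^{6} + 15552 \theta^{5} \cos{\left(\frac{5 \theta^{3}}{3} + \theta + \frac{3}{2} \right)} + 52893 \theta^{4} \sin{\left(\frac{5 \theta^{3}}{3} + \theta + \frac{3}{2} \right)} - 88000 \theta^{4} + 28512 \theta^{3} \cos{\left(\frac{5 \theta^{3}}{3} + \theta + \frac{3}{2} \right)} + 18630 \theta^{2} \sin{\left(\frac{5 \theta^{3}}{3} + \theta + \frac{3}{2} \right)} - 40000 \theta^{2} + 12960 \theta \cos{\left(\frac{5 \theta^{3}}{3} + \theta + \frac{3}{2} \right)} + 2025 \sin{\left(\frac{5 \theta^{3}}{3} + \theta + \frac{3}{2} \right)} - 6250}{4608 \theta^{10} + 19968 \theta^{8} + 32960 \theta^{6} + 25600 \theta^{4} + 9250 \theta^{2} + 1250} = f(\theta).
F(-1) = - \frac{9 \cos{\left(\frac{7}{6} \right)}}{34} + \frac{5 \pi}{4}; F(-3/2) = - \frac{81 \cos{\left(\frac{45}{8} \right)}}{896} + 5 \operatorname{atan}{\left(\frac{3}{2} \right)}.
Integral = F(-1) - F(-3/2) = - 5 \operatorname{atan}{\left(\frac{3}{2} \right)} - \frac{9 \cos{\left(\frac{7}{6} \right)}}{34} + \frac{81 \cos{\left(\frac{45}{8} \right)}}{896} + \frac{5 \pi}{4}.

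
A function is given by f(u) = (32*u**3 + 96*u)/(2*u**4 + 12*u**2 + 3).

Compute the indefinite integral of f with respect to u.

F(u) = 4*log(2*u**4/3 + 4*u**2 + 1) + C

The substitution w = 2*u**4/3 + 4*u**2 + 1 works: f is exactly (dF/dw)*(dw/du) for that inner function.
Check: d/du[4*log(2*u**4/3 + 4*u**2 + 1)] = (32*u**3 + 96*u)/(2*u**4 + 12*u**2 + 3) = f(u).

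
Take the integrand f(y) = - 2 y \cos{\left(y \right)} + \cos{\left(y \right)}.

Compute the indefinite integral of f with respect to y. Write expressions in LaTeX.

F(y) = - 2 y \sin{\left(y \right)} + \sin{\left(y \right)} - 2 \cos{\left(y \right)} + C

The integrand splits into summands that can be handled one at a time.
Check: d/dy[- 2 y \sin{\left(y \right)} + \sin{\left(y \right)} - 2 \cos{\left(y \right)}] = - 2 y \cos{\left(y \right)} + \cos{\left(y \right)} = f(y).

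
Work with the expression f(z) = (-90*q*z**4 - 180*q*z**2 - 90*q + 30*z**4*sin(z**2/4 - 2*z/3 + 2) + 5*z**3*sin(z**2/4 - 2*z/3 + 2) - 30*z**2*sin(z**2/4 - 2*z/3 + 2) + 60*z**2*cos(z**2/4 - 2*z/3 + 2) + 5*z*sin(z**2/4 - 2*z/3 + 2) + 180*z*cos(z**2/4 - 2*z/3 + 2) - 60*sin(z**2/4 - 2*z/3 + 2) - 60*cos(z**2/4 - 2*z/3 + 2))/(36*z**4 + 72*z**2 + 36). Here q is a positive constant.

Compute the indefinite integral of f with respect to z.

Any candidate F(z) must reproduce f(z) exactly when differentiated.
Check: d/dz[-5*q*z/2 - 10*z*cos(z**2/4 - 2*z/3 + 2)/(6*z**2 + 6) - 5*cos(z**2/4 - 2*z/3 + 2)/(2*z**2 + 2)] = (-90*q*z**4 - 180*q*z**2 - 90*q + 30*z**4*sin(z**2/4 - 2*z/3 + 2) + 5*z**3*sin(z**2/4 - 2*z/3 + 2) - 30*z**2*sin(z**2/4 - 2*z/3 + 2) + 60*z**2*cos(z**2/4 - 2*z/3 + 2) + 5*z*sin(z**2/4 - 2*z/3 + 2) + 180*z*cos(z**2/4 - 2*z/3 + 2) - 60*sin(z**2/4 - 2*z/3 + 2) - 60*cos(z**2/4 - 2*z/3 + 2))/(36*z**4 + 72*z**2 + 36) = f(z).

F(z) = -5*q*z/2 - 10*z*cos(z**2/4 - 2*z/3 + 2)/(6*z**2 + 6) - 5*cos(z**2/4 - 2*z/3 + 2)/(2*z**2 + 2) + C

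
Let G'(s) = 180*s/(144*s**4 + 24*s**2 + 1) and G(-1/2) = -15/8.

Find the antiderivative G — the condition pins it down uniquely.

G(s) = -15/(2*(12*s**2 + 1))

G'(s) matches the chain-rule pattern g'(h)*h' with inner function h(s) = 4*s**2 + 1/3; substituting u = h(s) collapses the integral.
A general antiderivative is -5/(2*(4*s**2 + 1/3)) + C.
The condition gives C = -15/8 - (-15/8) = 0.
So G(s) = -15/(2*(12*s**2 + 1)).
Check: d/ds[-15/(2*(12*s**2 + 1))] = 180*s/(144*s**4 + 24*s**2 + 1) = G'(s).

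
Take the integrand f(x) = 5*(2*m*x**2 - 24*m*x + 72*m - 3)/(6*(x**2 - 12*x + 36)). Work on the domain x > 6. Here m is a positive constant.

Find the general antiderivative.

F(x) = (10*m*x**2 - 60*m*x + 15)/(6*x - 36) + C

Check any antiderivative F(x) by computing F'(x) and comparing it with f(x).
Check: d/dx[(10*m*x**2 - 60*m*x + 15)/(6*x - 36)] = (10*m*x**2 - 120*m*x + 360*m - 15)/(6*x**2 - 72*x + 216), which equals f(x).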